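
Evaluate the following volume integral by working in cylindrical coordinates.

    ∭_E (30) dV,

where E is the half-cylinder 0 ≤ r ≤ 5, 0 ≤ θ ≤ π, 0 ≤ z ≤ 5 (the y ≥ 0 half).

In cylindrical coordinates, x = r cos(θ), y = r sin(θ), z = z, and dV = r dr dθ dz.

The integrand becomes 30, so

    ∭_E (30) dV = ∫_{0}^{π} ∫_{0}^{5} ∫_{0}^{5} (30) · r dz dr dθ.

Inner (z): 150r.
Middle (r from 0 to 5): 1875.
Outer (θ): 1875π.

Therefore the triple integral equals 1875π.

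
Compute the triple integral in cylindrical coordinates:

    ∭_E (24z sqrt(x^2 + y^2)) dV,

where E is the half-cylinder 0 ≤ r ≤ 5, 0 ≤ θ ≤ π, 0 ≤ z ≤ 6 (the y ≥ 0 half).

In cylindrical coordinates, x = r cos(θ), y = r sin(θ), z = z, and dV = r dr dθ dz.

The integrand becomes 24r z, so

    ∭_E (24z sqrt(x^2 + y^2)) dV = ∫_{0}^{π} ∫_{0}^{5} ∫_{0}^{6} (24r z) · r dz dr dθ.

Inner (z): 432r^2.
Middle (r from 0 to 5): 18000.
Outer (θ): 18000π.

Therefore the triple integral equals 18000π.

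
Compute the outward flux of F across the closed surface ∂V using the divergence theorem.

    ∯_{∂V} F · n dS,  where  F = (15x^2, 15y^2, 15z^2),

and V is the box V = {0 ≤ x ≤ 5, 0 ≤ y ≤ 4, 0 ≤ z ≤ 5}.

By the divergence theorem,

    ∯_{∂V} F · n dS = ∭_V (∇ · F) dV.

Compute the divergence:
    ∇ · F = ∂F_x/∂x + ∂F_y/∂y + ∂F_z/∂z = 30x + 30y + 30z.

V is a rectangular box, so dV = dx dy dz with 0 ≤ x ≤ 5, 0 ≤ y ≤ 4, 0 ≤ z ≤ 5.

Integrate (30x + 30y + 30z) over V as an iterated integral:

    ∭_V (∇·F) dV = ∫_0^{5} ∫_0^{4} ∫_0^{5} (30x + 30y + 30z) dz dy dx.

Inner (z from 0 to 5): 150x + 150y + 375.
Middle (y from 0 to 4): 600x + 2700.
Outer (x from 0 to 5): 21000.

Therefore ∯_{∂V} F · n dS = 21000.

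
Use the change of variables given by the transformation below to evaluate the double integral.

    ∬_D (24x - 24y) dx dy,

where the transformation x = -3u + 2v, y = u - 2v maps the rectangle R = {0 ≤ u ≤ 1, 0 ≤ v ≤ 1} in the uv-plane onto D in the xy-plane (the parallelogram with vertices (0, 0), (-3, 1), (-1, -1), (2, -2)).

Compute the Jacobian determinant of (x, y) with respect to (u, v):

    ∂(x,y)/∂(u,v) = | -3  2 | = (-3)(-2) - (2)(1) = 4.
                   | 1  -2 |

Its absolute value is |J| = 4 (the area scaling factor).

Substituting x = -3u + 2v, y = u - 2v into the integrand,

    24x - 24y → -96u + 96v,

so the integral becomes

    ∬_R (-96u + 96v) · |J| du dv = ∫_0^1 ∫_0^1 (-384u + 384v) dv du.

Inner (v): 192 - 384u.
Outer (u): 0.

Therefore ∬_D (24x - 24y) dx dy = 0.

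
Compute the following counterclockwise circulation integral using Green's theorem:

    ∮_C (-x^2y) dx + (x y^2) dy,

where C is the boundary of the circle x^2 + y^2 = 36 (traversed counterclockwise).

Green's theorem converts the closed line integral into a double integral over the enclosed region D:

    ∮_C P dx + Q dy = ∬_D (∂Q/∂x - ∂P/∂y) dA.

Here P = -x^2y, Q = x y^2, so

    ∂Q/∂x = y^2,    ∂P/∂y = -x^2,
    ∂Q/∂x - ∂P/∂y = x^2 + y^2.

D is the region x^2 + y^2 ≤ 36. Evaluating the double integral:

In polar coordinates (x = r cos θ, y = r sin θ, dA = r dr dθ) the integrand becomes r^2, so

    ∬_D (x^2 + y^2) dA = ∫_0^{2π} ∫_0^{6} (r^2) · r dr dθ.

Inner (r from 0 to 6): 324.
Outer (θ from 0 to 2π): 648π.

Therefore ∮_C P dx + Q dy = 648π.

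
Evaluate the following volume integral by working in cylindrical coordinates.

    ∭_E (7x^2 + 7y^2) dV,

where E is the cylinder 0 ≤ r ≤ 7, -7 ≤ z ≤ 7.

In cylindrical coordinates, x = r cos(θ), y = r sin(θ), z = z, and dV = r dr dθ dz.

The integrand becomes 7r^2, so

    ∭_E (7x^2 + 7y^2) dV = ∫_{0}^{2π} ∫_{0}^{7} ∫_{-7}^{7} (7r^2) · r dz dr dθ.

Inner (z): 98r^3.
Middle (r from 0 to 7): 117649/2.
Outer (θ): 117649π.

Therefore the triple integral equals 117649π.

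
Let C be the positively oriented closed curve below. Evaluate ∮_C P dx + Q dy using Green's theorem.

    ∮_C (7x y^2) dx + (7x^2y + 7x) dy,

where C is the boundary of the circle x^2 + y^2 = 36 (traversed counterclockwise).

Green's theorem converts the closed line integral into a double integral over the enclosed region D:

    ∮_C P dx + Q dy = ∬_D (∂Q/∂x - ∂P/∂y) dA.

Here P = 7x y^2, Q = 7x^2y + 7x, so

    ∂Q/∂x = 14x y + 7,    ∂P/∂y = 14x y,
    ∂Q/∂x - ∂P/∂y = 7.

D is the region x^2 + y^2 ≤ 36. Evaluating the double integral:

In polar coordinates (x = r cos θ, y = r sin θ, dA = r dr dθ) the integrand becomes 7, so

    ∬_D (7) dA = ∫_0^{2π} ∫_0^{6} (7) · r dr dθ.

Inner (r from 0 to 6): 126.
Outer (θ from 0 to 2π): 252π.

Therefore ∮_C P dx + Q dy = 252π.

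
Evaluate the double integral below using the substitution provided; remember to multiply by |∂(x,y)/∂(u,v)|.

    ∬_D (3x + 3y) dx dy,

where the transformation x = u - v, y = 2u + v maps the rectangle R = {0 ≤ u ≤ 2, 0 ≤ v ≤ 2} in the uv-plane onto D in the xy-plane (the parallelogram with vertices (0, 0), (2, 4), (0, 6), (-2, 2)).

Compute the Jacobian determinant of (x, y) with respect to (u, v):

    ∂(x,y)/∂(u,v) = | 1  -1 | = (1)(1) - (-1)(2) = 3.
                   | 2  1 |

Its absolute value is |J| = 3 (the area scaling factor).

Substituting x = u - v, y = 2u + v into the integrand,

    3x + 3y → 9u,

so the integral becomes

    ∬_R (9u) · |J| du dv = ∫_0^2 ∫_0^2 (27u) dv du.

Inner (v): 54u.
Outer (u): 108.

Therefore ∬_D (3x + 3y) dx dy = 108.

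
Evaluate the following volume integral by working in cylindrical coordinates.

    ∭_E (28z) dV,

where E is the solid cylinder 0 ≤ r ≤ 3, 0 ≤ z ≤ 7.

In cylindrical coordinates, x = r cos(θ), y = r sin(θ), z = z, and dV = r dr dθ dz.

The integrand becomes 28z, so

    ∭_E (28z) dV = ∫_{0}^{2π} ∫_{0}^{3} ∫_{0}^{7} (28z) · r dz dr dθ.

Inner (z): 686r.
Middle (r from 0 to 3): 3087.
Outer (θ): 6174π.

Therefore the triple integral equals 6174π.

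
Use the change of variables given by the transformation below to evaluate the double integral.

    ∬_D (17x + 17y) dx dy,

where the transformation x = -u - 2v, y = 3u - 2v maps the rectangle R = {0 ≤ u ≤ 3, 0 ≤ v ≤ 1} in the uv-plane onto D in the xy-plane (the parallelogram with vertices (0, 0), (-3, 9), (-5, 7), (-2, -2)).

Compute the Jacobian determinant of (x, y) with respect to (u, v):

    ∂(x,y)/∂(u,v) = | -1  -2 | = (-1)(-2) - (-2)(3) = 8.
                   | 3  -2 |

Its absolute value is |J| = 8 (the area scaling factor).

Substituting x = -u - 2v, y = 3u - 2v into the integrand,

    17x + 17y → 34u - 68v,

so the integral becomes

    ∬_R (34u - 68v) · |J| du dv = ∫_0^3 ∫_0^1 (272u - 544v) dv du.

Inner (v): 272u - 272.
Outer (u): 408.

Therefore ∬_D (17x + 17y) dx dy = 408.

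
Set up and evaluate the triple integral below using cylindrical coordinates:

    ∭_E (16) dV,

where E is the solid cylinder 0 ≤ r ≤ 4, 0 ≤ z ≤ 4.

In cylindrical coordinates, x = r cos(θ), y = r sin(θ), z = z, and dV = r dr dθ dz.

The integrand becomes 16, so

    ∭_E (16) dV = ∫_{0}^{2π} ∫_{0}^{4} ∫_{0}^{4} (16) · r dz dr dθ.

Inner (z): 64r.
Middle (r from 0 to 4): 512.
Outer (θ): 1024π.

Therefore the triple integral equals 1024π.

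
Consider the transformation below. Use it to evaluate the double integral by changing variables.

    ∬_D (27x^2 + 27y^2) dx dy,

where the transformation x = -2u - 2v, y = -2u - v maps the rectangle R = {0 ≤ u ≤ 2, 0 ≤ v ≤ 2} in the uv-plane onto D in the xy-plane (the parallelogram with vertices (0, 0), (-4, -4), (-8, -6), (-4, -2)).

Compute the Jacobian determinant of (x, y) with respect to (u, v):

    ∂(x,y)/∂(u,v) = | -2  -2 | = (-2)(-1) - (-2)(-2) = -2.
                   | -2  -1 |

Its absolute value is |J| = 2 (the area scaling factor).

Substituting x = -2u - 2v, y = -2u - v into the integrand,

    27x^2 + 27y^2 → 216u^2 + 324u v + 135v^2,

so the integral becomes

    ∬_R (216u^2 + 324u v + 135v^2) · |J| du dv = ∫_0^2 ∫_0^2 (432u^2 + 648u v + 270v^2) dv du.

Inner (v): 864u^2 + 1296u + 720.
Outer (u): 6336.

Therefore ∬_D (27x^2 + 27y^2) dx dy = 6336.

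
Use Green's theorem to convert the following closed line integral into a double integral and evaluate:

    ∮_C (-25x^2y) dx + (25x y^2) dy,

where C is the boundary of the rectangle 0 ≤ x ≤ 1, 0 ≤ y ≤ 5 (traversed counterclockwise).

Green's theorem converts the closed line integral into a double integral over the enclosed region D:

    ∮_C P dx + Q dy = ∬_D (∂Q/∂x - ∂P/∂y) dA.

Here P = -25x^2y, Q = 25x y^2, so

    ∂Q/∂x = 25y^2,    ∂P/∂y = -25x^2,
    ∂Q/∂x - ∂P/∂y = 25x^2 + 25y^2.

D is the region 0 ≤ x ≤ 1, 0 ≤ y ≤ 5. Evaluating the double integral:

    ∬_D (25x^2 + 25y^2) dA = ∫_0^{1} ∫_0^{5} (25x^2 + 25y^2) dy dx.

Inner (y from 0 to 5): 125x^2 + 3125/3.
Outer (x from 0 to 1): 3250/3.

Therefore ∮_C P dx + Q dy = 3250/3.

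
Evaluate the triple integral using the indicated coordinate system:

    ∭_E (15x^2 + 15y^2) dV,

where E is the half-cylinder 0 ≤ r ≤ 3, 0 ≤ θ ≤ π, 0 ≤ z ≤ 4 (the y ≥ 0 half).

In cylindrical coordinates, x = r cos(θ), y = r sin(θ), z = z, and dV = r dr dθ dz.

The integrand becomes 15r^2, so

    ∭_E (15x^2 + 15y^2) dV = ∫_{0}^{π} ∫_{0}^{3} ∫_{0}^{4} (15r^2) · r dz dr dθ.

Inner (z): 60r^3.
Middle (r from 0 to 3): 1215.
Outer (θ): 1215π.

Therefore the triple integral equals 1215π.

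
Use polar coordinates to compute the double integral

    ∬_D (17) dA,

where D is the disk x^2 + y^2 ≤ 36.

The region D is 0 ≤ r ≤ 6, 0 ≤ θ ≤ 2π in polar coordinates, where x = r cos(θ), y = r sin(θ), and dA = r dr dθ.

Under the substitution, the integrand becomes 17, so

    ∬_D (17) dA = ∫_{0}^{2π} ∫_{0}^{6} (17) · r dr dθ.

Inner integral (in r): ∫_{0}^{6} (17) · r dr = 306.

Outer integral (in θ): ∫_{0}^{2π} (306) dθ = 612π.

Therefore ∬_D (17) dA = 612π.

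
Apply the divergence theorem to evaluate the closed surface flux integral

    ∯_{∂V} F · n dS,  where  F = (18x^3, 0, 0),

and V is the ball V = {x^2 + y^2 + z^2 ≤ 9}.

By the divergence theorem,

    ∯_{∂V} F · n dS = ∭_V (∇ · F) dV.

Compute the divergence:
    ∇ · F = ∂F_x/∂x + ∂F_y/∂y + ∂F_z/∂z = 54x^2 + 0 + 0 = 54x^2.

In spherical coordinates, x = ρ sin(φ) cos(θ), y = ρ sin(φ) sin(θ), z = ρ cos(φ), dV = ρ^2 sin(φ) dρ dφ dθ, with 0 ≤ ρ ≤ 3, 0 ≤ φ ≤ π, 0 ≤ θ ≤ 2π.

The integrand, after substitution and multiplying by the volume element, becomes (54ρ^2sin(φ)^2cos(θ)^2) · ρ^2 sin(φ), so

    ∭_V (∇·F) dV = ∫_0^{2π} ∫_0^{π} ∫_0^{3} (54ρ^2sin(φ)^2cos(θ)^2) · ρ^2 sin(φ) dρ dφ dθ.

Inner (ρ from 0 to 3): 13122sin(φ)^3cos(θ)^2/5.
Middle (φ from 0 to π): 17496cos(θ)^2/5.
Outer (θ from 0 to 2π): 17496π/5.

Therefore ∯_{∂V} F · n dS = 17496π/5.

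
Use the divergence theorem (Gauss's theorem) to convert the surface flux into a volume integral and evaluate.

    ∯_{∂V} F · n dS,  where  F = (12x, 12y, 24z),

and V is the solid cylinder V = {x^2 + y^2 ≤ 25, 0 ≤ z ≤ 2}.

By the divergence theorem,

    ∯_{∂V} F · n dS = ∭_V (∇ · F) dV.

Compute the divergence:
    ∇ · F = ∂F_x/∂x + ∂F_y/∂y + ∂F_z/∂z = 12 + 12 + 24 = 48.

In cylindrical coordinates, x = r cos(θ), y = r sin(θ), z = z, dV = r dr dθ dz, with 0 ≤ r ≤ 5, 0 ≤ θ ≤ 2π, 0 ≤ z ≤ 2.

The integrand, after substitution and multiplying by the volume element, becomes (48) · r, so

    ∭_V (∇·F) dV = ∫_0^{2π} ∫_0^{5} ∫_0^{2} (48) · r dz dr dθ.

Inner (z from 0 to 2): 96r.
Middle (r from 0 to 5): 1200.
Outer (θ from 0 to 2π): 2400π.

Therefore ∯_{∂V} F · n dS = 2400π.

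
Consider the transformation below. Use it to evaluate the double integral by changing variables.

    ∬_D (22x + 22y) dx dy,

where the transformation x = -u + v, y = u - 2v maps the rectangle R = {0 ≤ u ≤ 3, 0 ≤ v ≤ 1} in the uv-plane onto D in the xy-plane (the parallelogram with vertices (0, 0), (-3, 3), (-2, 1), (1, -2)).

Compute the Jacobian determinant of (x, y) with respect to (u, v):

    ∂(x,y)/∂(u,v) = | -1  1 | = (-1)(-2) - (1)(1) = 1.
                   | 1  -2 |

Its absolute value is |J| = 1 (the area scaling factor).

Substituting x = -u + v, y = u - 2v into the integrand,

    22x + 22y → -22v,

so the integral becomes

    ∬_R (-22v) · |J| du dv = ∫_0^3 ∫_0^1 (-22v) dv du.

Inner (v): -11.
Outer (u): -33.

Therefore ∬_D (22x + 22y) dx dy = -33.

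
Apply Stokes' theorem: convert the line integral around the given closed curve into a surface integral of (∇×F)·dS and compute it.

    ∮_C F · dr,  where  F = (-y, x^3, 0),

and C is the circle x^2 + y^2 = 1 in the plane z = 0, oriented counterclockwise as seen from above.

Let S be the flat disk x^2 + y^2 ≤ 1 in the plane z = 0, with upward unit normal n̂ = ẑ. By Stokes' theorem,

    ∮_C F · dr = ∬_S (∇ × F) · n̂ dS = ∬_D (curl F)_z dA,

where D is the disk x^2 + y^2 ≤ 1.

Compute the curl of F = (-y, x^3, 0):
    (∇ × F)_x = ∂F_z/∂y - ∂F_y/∂z = 0,
    (∇ × F)_y = ∂F_x/∂z - ∂F_z/∂x = 0,
    (∇ × F)_z = ∂F_y/∂x - ∂F_x/∂y = 3x^2 + 1.

On z = 0, (curl F)_z = 3x^2 + 1.

Convert to polar (x = r cos θ, y = r sin θ, dA = r dr dθ); the integrand becomes 3r^2cos(θ)^2 + 1, so

    ∬_D (curl F)_z dA = ∫_0^{2π} ∫_0^{1} (3r^2cos(θ)^2 + 1) · r dr dθ.

Inner (r from 0 to 1): 3cos(θ)^2/4 + 1/2.
Outer (θ from 0 to 2π): 7π/4.

Therefore ∮_C F · dr = 7π/4.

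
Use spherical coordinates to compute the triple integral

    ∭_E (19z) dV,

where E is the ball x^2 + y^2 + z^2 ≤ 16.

In spherical coordinates, x = ρ sin(φ) cos(θ), y = ρ sin(φ) sin(θ), z = ρ cos(φ), and dV = ρ^2 sin(φ) dρ dφ dθ.

The integrand becomes 19ρ cos(φ), so

    ∭_E (19z) dV = ∫_{0}^{2π} ∫_{0}^{π} ∫_{0}^{4} (19ρ cos(φ)) · ρ^2 sin(φ) dρ dφ dθ.

Inner (ρ): 608sin(2φ).
Middle (φ): 0.
Outer (θ): 0.

Therefore the triple integral equals 0.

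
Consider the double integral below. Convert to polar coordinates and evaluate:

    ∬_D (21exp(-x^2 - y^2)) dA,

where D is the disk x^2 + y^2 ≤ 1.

The region D is 0 ≤ r ≤ 1, 0 ≤ θ ≤ 2π in polar coordinates, where x = r cos(θ), y = r sin(θ), and dA = r dr dθ.

Under the substitution, the integrand becomes 21exp(-r^2), so

    ∬_D (21exp(-x^2 - y^2)) dA = ∫_{0}^{2π} ∫_{0}^{1} (21exp(-r^2)) · r dr dθ.

Inner integral (in r): ∫_{0}^{1} (21exp(-r^2)) · r dr = 21/2 - 21exp(-1)/2.

Outer integral (in θ): ∫_{0}^{2π} (21/2 - 21exp(-1)/2) dθ = -21π exp(-1) + 21π.

Therefore ∬_D (21exp(-x^2 - y^2)) dA = -21π exp(-1) + 21π.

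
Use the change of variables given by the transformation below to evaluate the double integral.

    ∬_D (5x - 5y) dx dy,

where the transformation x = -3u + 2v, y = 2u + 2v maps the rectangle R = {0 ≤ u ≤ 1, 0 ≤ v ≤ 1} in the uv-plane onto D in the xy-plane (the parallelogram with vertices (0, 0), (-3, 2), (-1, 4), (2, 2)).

Compute the Jacobian determinant of (x, y) with respect to (u, v):

    ∂(x,y)/∂(u,v) = | -3  2 | = (-3)(2) - (2)(2) = -10.
                   | 2  2 |

Its absolute value is |J| = 10 (the area scaling factor).

Substituting x = -3u + 2v, y = 2u + 2v into the integrand,

    5x - 5y → -25u,

so the integral becomes

    ∬_R (-25u) · |J| du dv = ∫_0^1 ∫_0^1 (-250u) dv du.

Inner (v): -250u.
Outer (u): -125.

Therefore ∬_D (5x - 5y) dx dy = -125.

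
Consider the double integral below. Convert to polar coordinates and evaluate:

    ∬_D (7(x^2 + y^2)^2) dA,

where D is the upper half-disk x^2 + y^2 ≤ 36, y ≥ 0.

The region D is 0 ≤ r ≤ 6, 0 ≤ θ ≤ π in polar coordinates, where x = r cos(θ), y = r sin(θ), and dA = r dr dθ.

Under the substitution, the integrand becomes 7r^4, so

    ∬_D (7(x^2 + y^2)^2) dA = ∫_{0}^{π} ∫_{0}^{6} (7r^4) · r dr dθ.

Inner integral (in r): ∫_{0}^{6} (7r^4) · r dr = 54432.

Outer integral (in θ): ∫_{0}^{π} (54432) dθ = 54432π.

Therefore ∬_D (7(x^2 + y^2)^2) dA = 54432π.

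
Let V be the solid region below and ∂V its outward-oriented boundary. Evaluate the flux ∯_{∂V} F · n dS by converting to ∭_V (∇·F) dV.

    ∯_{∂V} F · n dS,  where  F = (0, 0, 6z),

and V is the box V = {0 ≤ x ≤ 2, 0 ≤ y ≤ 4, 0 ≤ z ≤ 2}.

By the divergence theorem,

    ∯_{∂V} F · n dS = ∭_V (∇ · F) dV.

Compute the divergence:
    ∇ · F = ∂F_x/∂x + ∂F_y/∂y + ∂F_z/∂z = 0 + 0 + 6 = 6.

V is a rectangular box, so dV = dx dy dz with 0 ≤ x ≤ 2, 0 ≤ y ≤ 4, 0 ≤ z ≤ 2.

Integrate (6) over V as an iterated integral:

    ∭_V (∇·F) dV = ∫_0^{2} ∫_0^{4} ∫_0^{2} (6) dz dy dx.

Inner (z from 0 to 2): 12.
Middle (y from 0 to 4): 48.
Outer (x from 0 to 2): 96.

Therefore ∯_{∂V} F · n dS = 96.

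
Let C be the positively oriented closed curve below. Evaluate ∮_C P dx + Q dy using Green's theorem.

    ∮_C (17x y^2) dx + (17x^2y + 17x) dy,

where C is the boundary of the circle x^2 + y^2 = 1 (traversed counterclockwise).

Green's theorem converts the closed line integral into a double integral over the enclosed region D:

    ∮_C P dx + Q dy = ∬_D (∂Q/∂x - ∂P/∂y) dA.

Here P = 17x y^2, Q = 17x^2y + 17x, so

    ∂Q/∂x = 34x y + 17,    ∂P/∂y = 34x y,
    ∂Q/∂x - ∂P/∂y = 17.

D is the region x^2 + y^2 ≤ 1. Evaluating the double integral:

In polar coordinates (x = r cos θ, y = r sin θ, dA = r dr dθ) the integrand becomes 17, so

    ∬_D (17) dA = ∫_0^{2π} ∫_0^{1} (17) · r dr dθ.

Inner (r from 0 to 1): 17/2.
Outer (θ from 0 to 2π): 17π.

Therefore ∮_C P dx + Q dy = 17π.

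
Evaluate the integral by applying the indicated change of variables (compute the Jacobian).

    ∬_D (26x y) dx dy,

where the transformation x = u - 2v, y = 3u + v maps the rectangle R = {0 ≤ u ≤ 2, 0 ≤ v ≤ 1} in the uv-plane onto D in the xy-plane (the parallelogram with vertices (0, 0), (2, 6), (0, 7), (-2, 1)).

Compute the Jacobian determinant of (x, y) with respect to (u, v):

    ∂(x,y)/∂(u,v) = | 1  -2 | = (1)(1) - (-2)(3) = 7.
                   | 3  1 |

Its absolute value is |J| = 7 (the area scaling factor).

Substituting x = u - 2v, y = 3u + v into the integrand,

    26x y → 78u^2 - 130u v - 52v^2,

so the integral becomes

    ∬_R (78u^2 - 130u v - 52v^2) · |J| du dv = ∫_0^2 ∫_0^1 (546u^2 - 910u v - 364v^2) dv du.

Inner (v): 546u^2 - 455u - 364/3.
Outer (u): 910/3.

Therefore ∬_D (26x y) dx dy = 910/3.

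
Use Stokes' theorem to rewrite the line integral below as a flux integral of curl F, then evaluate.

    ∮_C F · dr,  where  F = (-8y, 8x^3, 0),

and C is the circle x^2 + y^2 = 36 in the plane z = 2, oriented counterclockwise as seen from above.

Let S be the flat disk x^2 + y^2 ≤ 36 in the plane z = 2, with upward unit normal n̂ = ẑ. By Stokes' theorem,

    ∮_C F · dr = ∬_S (∇ × F) · n̂ dS = ∬_D (curl F)_z dA,

where D is the disk x^2 + y^2 ≤ 36.

Compute the curl of F = (-8y, 8x^3, 0):
    (∇ × F)_x = ∂F_z/∂y - ∂F_y/∂z = 0,
    (∇ × F)_y = ∂F_x/∂z - ∂F_z/∂x = 0,
    (∇ × F)_z = ∂F_y/∂x - ∂F_x/∂y = 24x^2 + 8.

On z = 2, (curl F)_z = 24x^2 + 8.

Convert to polar (x = r cos θ, y = r sin θ, dA = r dr dθ); the integrand becomes 24r^2cos(θ)^2 + 8, so

    ∬_D (curl F)_z dA = ∫_0^{2π} ∫_0^{6} (24r^2cos(θ)^2 + 8) · r dr dθ.

Inner (r from 0 to 6): 7776cos(θ)^2 + 144.
Outer (θ from 0 to 2π): 8064π.

Therefore ∮_C F · dr = 8064π.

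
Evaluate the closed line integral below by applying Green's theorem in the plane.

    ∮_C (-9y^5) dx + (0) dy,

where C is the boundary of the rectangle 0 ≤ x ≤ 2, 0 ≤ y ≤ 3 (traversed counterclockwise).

Green's theorem converts the closed line integral into a double integral over the enclosed region D:

    ∮_C P dx + Q dy = ∬_D (∂Q/∂x - ∂P/∂y) dA.

Here P = -9y^5, Q = 0, so

    ∂Q/∂x = 0,    ∂P/∂y = -45y^4,
    ∂Q/∂x - ∂P/∂y = 45y^4.

D is the region 0 ≤ x ≤ 2, 0 ≤ y ≤ 3. Evaluating the double integral:

    ∬_D (45y^4) dA = ∫_0^{2} ∫_0^{3} (45y^4) dy dx.

Inner (y from 0 to 3): 2187.
Outer (x from 0 to 2): 4374.

Therefore ∮_C P dx + Q dy = 4374.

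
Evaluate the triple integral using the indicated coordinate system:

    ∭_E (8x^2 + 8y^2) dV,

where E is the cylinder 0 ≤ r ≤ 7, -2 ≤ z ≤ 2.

In cylindrical coordinates, x = r cos(θ), y = r sin(θ), z = z, and dV = r dr dθ dz.

The integrand becomes 8r^2, so

    ∭_E (8x^2 + 8y^2) dV = ∫_{0}^{2π} ∫_{0}^{7} ∫_{-2}^{2} (8r^2) · r dz dr dθ.

Inner (z): 32r^3.
Middle (r from 0 to 7): 19208.
Outer (θ): 38416π.

Therefore the triple integral equals 38416π.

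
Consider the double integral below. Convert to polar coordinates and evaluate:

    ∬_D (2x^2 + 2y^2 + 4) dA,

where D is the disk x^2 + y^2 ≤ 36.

The region D is 0 ≤ r ≤ 6, 0 ≤ θ ≤ 2π in polar coordinates, where x = r cos(θ), y = r sin(θ), and dA = r dr dθ.

Under the substitution, the integrand becomes 2r^2 + 4, so

    ∬_D (2x^2 + 2y^2 + 4) dA = ∫_{0}^{2π} ∫_{0}^{6} (2r^2 + 4) · r dr dθ.

Inner integral (in r): ∫_{0}^{6} (2r^2 + 4) · r dr = 720.

Outer integral (in θ): ∫_{0}^{2π} (720) dθ = 1440π.

Therefore ∬_D (2x^2 + 2y^2 + 4) dA = 1440π.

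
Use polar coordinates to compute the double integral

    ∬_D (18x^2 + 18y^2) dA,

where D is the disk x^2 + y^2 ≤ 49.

The region D is 0 ≤ r ≤ 7, 0 ≤ θ ≤ 2π in polar coordinates, where x = r cos(θ), y = r sin(θ), and dA = r dr dθ.

Under the substitution, the integrand becomes 18r^2, so

    ∬_D (18x^2 + 18y^2) dA = ∫_{0}^{2π} ∫_{0}^{7} (18r^2) · r dr dθ.

Inner integral (in r): ∫_{0}^{7} (18r^2) · r dr = 21609/2.

Outer integral (in θ): ∫_{0}^{2π} (21609/2) dθ = 21609π.

Therefore ∬_D (18x^2 + 18y^2) dA = 21609π.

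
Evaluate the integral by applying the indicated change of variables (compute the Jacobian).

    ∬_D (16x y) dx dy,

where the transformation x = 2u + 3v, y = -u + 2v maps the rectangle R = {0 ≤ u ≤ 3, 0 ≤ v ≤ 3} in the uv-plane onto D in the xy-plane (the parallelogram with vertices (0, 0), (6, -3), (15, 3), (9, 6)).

Compute the Jacobian determinant of (x, y) with respect to (u, v):

    ∂(x,y)/∂(u,v) = | 2  3 | = (2)(2) - (3)(-1) = 7.
                   | -1  2 |

Its absolute value is |J| = 7 (the area scaling factor).

Substituting x = 2u + 3v, y = -u + 2v into the integrand,

    16x y → -32u^2 + 16u v + 96v^2,

so the integral becomes

    ∬_R (-32u^2 + 16u v + 96v^2) · |J| du dv = ∫_0^3 ∫_0^3 (-224u^2 + 112u v + 672v^2) dv du.

Inner (v): -672u^2 + 504u + 6048.
Outer (u): 14364.

Therefore ∬_D (16x y) dx dy = 14364.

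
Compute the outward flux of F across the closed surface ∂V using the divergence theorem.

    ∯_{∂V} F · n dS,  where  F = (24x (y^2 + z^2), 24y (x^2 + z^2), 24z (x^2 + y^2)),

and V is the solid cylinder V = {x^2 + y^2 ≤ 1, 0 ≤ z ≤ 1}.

By the divergence theorem,

    ∯_{∂V} F · n dS = ∭_V (∇ · F) dV.

Compute the divergence:
    ∇ · F = ∂F_x/∂x + ∂F_y/∂y + ∂F_z/∂z = 24y^2 + 24z^2 + 24x^2 + 24z^2 + 24x^2 + 24y^2 = 48x^2 + 48y^2 + 48z^2.

In cylindrical coordinates, x = r cos(θ), y = r sin(θ), z = z, dV = r dr dθ dz, with 0 ≤ r ≤ 1, 0 ≤ θ ≤ 2π, 0 ≤ z ≤ 1.

The integrand, after substitution and multiplying by the volume element, becomes (48r^2 + 48z^2) · r, so

    ∭_V (∇·F) dV = ∫_0^{2π} ∫_0^{1} ∫_0^{1} (48r^2 + 48z^2) · r dz dr dθ.

Inner (z from 0 to 1): 48r^3 + 16r.
Middle (r from 0 to 1): 20.
Outer (θ from 0 to 2π): 40π.

Therefore ∯_{∂V} F · n dS = 40π.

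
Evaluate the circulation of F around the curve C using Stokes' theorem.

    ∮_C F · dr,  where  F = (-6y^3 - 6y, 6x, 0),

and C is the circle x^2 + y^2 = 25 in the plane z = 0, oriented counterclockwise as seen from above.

Let S be the flat disk x^2 + y^2 ≤ 25 in the plane z = 0, with upward unit normal n̂ = ẑ. By Stokes' theorem,

    ∮_C F · dr = ∬_S (∇ × F) · n̂ dS = ∬_D (curl F)_z dA,

where D is the disk x^2 + y^2 ≤ 25.

Compute the curl of F = (-6y^3 - 6y, 6x, 0):
    (∇ × F)_x = ∂F_z/∂y - ∂F_y/∂z = 0,
    (∇ × F)_y = ∂F_x/∂z - ∂F_z/∂x = 0,
    (∇ × F)_z = ∂F_y/∂x - ∂F_x/∂y = 18y^2 + 12.

On z = 0, (curl F)_z = 18y^2 + 12.

Convert to polar (x = r cos θ, y = r sin θ, dA = r dr dθ); the integrand becomes 18r^2sin(θ)^2 + 12, so

    ∬_D (curl F)_z dA = ∫_0^{2π} ∫_0^{5} (18r^2sin(θ)^2 + 12) · r dr dθ.

Inner (r from 0 to 5): 5625sin(θ)^2/2 + 150.
Outer (θ from 0 to 2π): 6225π/2.

Therefore ∮_C F · dr = 6225π/2.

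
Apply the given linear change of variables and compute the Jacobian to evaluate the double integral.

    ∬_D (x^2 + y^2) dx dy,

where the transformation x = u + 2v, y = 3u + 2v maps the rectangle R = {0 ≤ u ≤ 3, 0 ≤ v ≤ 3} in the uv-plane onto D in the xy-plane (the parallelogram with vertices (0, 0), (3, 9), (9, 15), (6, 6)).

Compute the Jacobian determinant of (x, y) with respect to (u, v):

    ∂(x,y)/∂(u,v) = | 1  2 | = (1)(2) - (2)(3) = -4.
                   | 3  2 |

Its absolute value is |J| = 4 (the area scaling factor).

Substituting x = u + 2v, y = 3u + 2v into the integrand,

    x^2 + y^2 → 10u^2 + 16u v + 8v^2,

so the integral becomes

    ∬_R (10u^2 + 16u v + 8v^2) · |J| du dv = ∫_0^3 ∫_0^3 (40u^2 + 64u v + 32v^2) dv du.

Inner (v): 120u^2 + 288u + 288.
Outer (u): 3240.

Therefore ∬_D (x^2 + y^2) dx dy = 3240.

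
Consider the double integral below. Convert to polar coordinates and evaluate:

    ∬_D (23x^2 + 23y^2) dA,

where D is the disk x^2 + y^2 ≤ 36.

The region D is 0 ≤ r ≤ 6, 0 ≤ θ ≤ 2π in polar coordinates, where x = r cos(θ), y = r sin(θ), and dA = r dr dθ.

Under the substitution, the integrand becomes 23r^2, so

    ∬_D (23x^2 + 23y^2) dA = ∫_{0}^{2π} ∫_{0}^{6} (23r^2) · r dr dθ.

Inner integral (in r): ∫_{0}^{6} (23r^2) · r dr = 7452.

Outer integral (in θ): ∫_{0}^{2π} (7452) dθ = 14904π.

Therefore ∬_D (23x^2 + 23y^2) dA = 14904π.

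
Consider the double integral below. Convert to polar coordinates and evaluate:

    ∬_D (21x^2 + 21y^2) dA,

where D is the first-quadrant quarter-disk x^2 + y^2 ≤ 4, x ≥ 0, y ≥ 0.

The region D is 0 ≤ r ≤ 2, 0 ≤ θ ≤ π/2 in polar coordinates, where x = r cos(θ), y = r sin(θ), and dA = r dr dθ.

Under the substitution, the integrand becomes 21r^2, so

    ∬_D (21x^2 + 21y^2) dA = ∫_{0}^{π/2} ∫_{0}^{2} (21r^2) · r dr dθ.

Inner integral (in r): ∫_{0}^{2} (21r^2) · r dr = 84.

Outer integral (in θ): ∫_{0}^{π/2} (84) dθ = 42π.

Therefore ∬_D (21x^2 + 21y^2) dA = 42π.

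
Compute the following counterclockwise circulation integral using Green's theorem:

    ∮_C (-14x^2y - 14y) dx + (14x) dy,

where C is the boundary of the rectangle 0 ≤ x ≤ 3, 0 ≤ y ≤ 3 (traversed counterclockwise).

Green's theorem converts the closed line integral into a double integral over the enclosed region D:

    ∮_C P dx + Q dy = ∬_D (∂Q/∂x - ∂P/∂y) dA.

Here P = -14x^2y - 14y, Q = 14x, so

    ∂Q/∂x = 14,    ∂P/∂y = -14x^2 - 14,
    ∂Q/∂x - ∂P/∂y = 14x^2 + 28.

D is the region 0 ≤ x ≤ 3, 0 ≤ y ≤ 3. Evaluating the double integral:

    ∬_D (14x^2 + 28) dA = ∫_0^{3} ∫_0^{3} (14x^2 + 28) dy dx.

Inner (y from 0 to 3): 42x^2 + 84.
Outer (x from 0 to 3): 630.

Therefore ∮_C P dx + Q dy = 630.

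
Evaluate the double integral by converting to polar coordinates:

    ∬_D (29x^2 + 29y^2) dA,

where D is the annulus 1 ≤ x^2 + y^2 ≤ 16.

The region D is 1 ≤ r ≤ 4, 0 ≤ θ ≤ 2π in polar coordinates, where x = r cos(θ), y = r sin(θ), and dA = r dr dθ.

Under the substitution, the integrand becomes 29r^2, so

    ∬_D (29x^2 + 29y^2) dA = ∫_{0}^{2π} ∫_{1}^{4} (29r^2) · r dr dθ.

Inner integral (in r): ∫_{1}^{4} (29r^2) · r dr = 7395/4.

Outer integral (in θ): ∫_{0}^{2π} (7395/4) dθ = 7395π/2.

Therefore ∬_D (29x^2 + 29y^2) dA = 7395π/2.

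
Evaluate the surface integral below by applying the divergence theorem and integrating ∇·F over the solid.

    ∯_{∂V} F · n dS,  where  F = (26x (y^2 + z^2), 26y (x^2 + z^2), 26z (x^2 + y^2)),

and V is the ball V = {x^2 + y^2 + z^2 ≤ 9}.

By the divergence theorem,

    ∯_{∂V} F · n dS = ∭_V (∇ · F) dV.

Compute the divergence:
    ∇ · F = ∂F_x/∂x + ∂F_y/∂y + ∂F_z/∂z = 26y^2 + 26z^2 + 26x^2 + 26z^2 + 26x^2 + 26y^2 = 52x^2 + 52y^2 + 52z^2.

In spherical coordinates, x = ρ sin(φ) cos(θ), y = ρ sin(φ) sin(θ), z = ρ cos(φ), dV = ρ^2 sin(φ) dρ dφ dθ, with 0 ≤ ρ ≤ 3, 0 ≤ φ ≤ π, 0 ≤ θ ≤ 2π.

The integrand, after substitution and multiplying by the volume element, becomes (52ρ^2) · ρ^2 sin(φ), so

    ∭_V (∇·F) dV = ∫_0^{2π} ∫_0^{π} ∫_0^{3} (52ρ^2) · ρ^2 sin(φ) dρ dφ dθ.

Inner (ρ from 0 to 3): 12636sin(φ)/5.
Middle (φ from 0 to π): 25272/5.
Outer (θ from 0 to 2π): 50544π/5.

Therefore ∯_{∂V} F · n dS = 50544π/5.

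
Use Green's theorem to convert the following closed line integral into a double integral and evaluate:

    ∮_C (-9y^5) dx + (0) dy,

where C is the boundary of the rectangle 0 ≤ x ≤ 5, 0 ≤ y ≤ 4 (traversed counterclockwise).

Green's theorem converts the closed line integral into a double integral over the enclosed region D:

    ∮_C P dx + Q dy = ∬_D (∂Q/∂x - ∂P/∂y) dA.

Here P = -9y^5, Q = 0, so

    ∂Q/∂x = 0,    ∂P/∂y = -45y^4,
    ∂Q/∂x - ∂P/∂y = 45y^4.

D is the region 0 ≤ x ≤ 5, 0 ≤ y ≤ 4. Evaluating the double integral:

    ∬_D (45y^4) dA = ∫_0^{5} ∫_0^{4} (45y^4) dy dx.

Inner (y from 0 to 4): 9216.
Outer (x from 0 to 5): 46080.

Therefore ∮_C P dx + Q dy = 46080.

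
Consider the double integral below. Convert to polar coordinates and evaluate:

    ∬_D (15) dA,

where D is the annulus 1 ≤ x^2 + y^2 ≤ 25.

The region D is 1 ≤ r ≤ 5, 0 ≤ θ ≤ 2π in polar coordinates, where x = r cos(θ), y = r sin(θ), and dA = r dr dθ.

Under the substitution, the integrand becomes 15, so

    ∬_D (15) dA = ∫_{0}^{2π} ∫_{1}^{5} (15) · r dr dθ.

Inner integral (in r): ∫_{1}^{5} (15) · r dr = 180.

Outer integral (in θ): ∫_{0}^{2π} (180) dθ = 360π.

Therefore ∬_D (15) dA = 360π.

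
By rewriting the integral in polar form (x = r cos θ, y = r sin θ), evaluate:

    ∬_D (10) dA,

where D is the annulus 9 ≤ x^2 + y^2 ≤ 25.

The region D is 3 ≤ r ≤ 5, 0 ≤ θ ≤ 2π in polar coordinates, where x = r cos(θ), y = r sin(θ), and dA = r dr dθ.

Under the substitution, the integrand becomes 10, so

    ∬_D (10) dA = ∫_{0}^{2π} ∫_{3}^{5} (10) · r dr dθ.

Inner integral (in r): ∫_{3}^{5} (10) · r dr = 80.

Outer integral (in θ): ∫_{0}^{2π} (80) dθ = 160π.

Therefore ∬_D (10) dA = 160π.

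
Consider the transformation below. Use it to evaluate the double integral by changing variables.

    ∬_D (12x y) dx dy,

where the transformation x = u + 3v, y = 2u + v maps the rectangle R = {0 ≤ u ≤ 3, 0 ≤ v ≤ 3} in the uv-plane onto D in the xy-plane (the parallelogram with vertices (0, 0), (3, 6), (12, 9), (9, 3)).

Compute the Jacobian determinant of (x, y) with respect to (u, v):

    ∂(x,y)/∂(u,v) = | 1  3 | = (1)(1) - (3)(2) = -5.
                   | 2  1 |

Its absolute value is |J| = 5 (the area scaling factor).

Substituting x = u + 3v, y = 2u + v into the integrand,

    12x y → 24u^2 + 84u v + 36v^2,

so the integral becomes

    ∬_R (24u^2 + 84u v + 36v^2) · |J| du dv = ∫_0^3 ∫_0^3 (120u^2 + 420u v + 180v^2) dv du.

Inner (v): 360u^2 + 1890u + 1620.
Outer (u): 16605.

Therefore ∬_D (12x y) dx dy = 16605.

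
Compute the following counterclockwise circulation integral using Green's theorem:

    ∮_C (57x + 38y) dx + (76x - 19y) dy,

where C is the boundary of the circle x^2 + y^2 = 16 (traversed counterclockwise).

Green's theorem converts the closed line integral into a double integral over the enclosed region D:

    ∮_C P dx + Q dy = ∬_D (∂Q/∂x - ∂P/∂y) dA.

Here P = 57x + 38y, Q = 76x - 19y, so

    ∂Q/∂x = 76,    ∂P/∂y = 38,
    ∂Q/∂x - ∂P/∂y = 38.

D is the region x^2 + y^2 ≤ 16. Evaluating the double integral:

In polar coordinates (x = r cos θ, y = r sin θ, dA = r dr dθ) the integrand becomes 38, so

    ∬_D (38) dA = ∫_0^{2π} ∫_0^{4} (38) · r dr dθ.

Inner (r from 0 to 4): 304.
Outer (θ from 0 to 2π): 608π.

Therefore ∮_C P dx + Q dy = 608π.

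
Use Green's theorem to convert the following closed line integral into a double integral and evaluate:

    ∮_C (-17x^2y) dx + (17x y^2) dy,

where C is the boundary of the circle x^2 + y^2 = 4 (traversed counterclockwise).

Green's theorem converts the closed line integral into a double integral over the enclosed region D:

    ∮_C P dx + Q dy = ∬_D (∂Q/∂x - ∂P/∂y) dA.

Here P = -17x^2y, Q = 17x y^2, so

    ∂Q/∂x = 17y^2,    ∂P/∂y = -17x^2,
    ∂Q/∂x - ∂P/∂y = 17x^2 + 17y^2.

D is the region x^2 + y^2 ≤ 4. Evaluating the double integral:

In polar coordinates (x = r cos θ, y = r sin θ, dA = r dr dθ) the integrand becomes 17r^2, so

    ∬_D (17x^2 + 17y^2) dA = ∫_0^{2π} ∫_0^{2} (17r^2) · r dr dθ.

Inner (r from 0 to 2): 68.
Outer (θ from 0 to 2π): 136π.

Therefore ∮_C P dx + Q dy = 136π.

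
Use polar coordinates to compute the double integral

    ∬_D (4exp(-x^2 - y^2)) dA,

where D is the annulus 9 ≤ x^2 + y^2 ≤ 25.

The region D is 3 ≤ r ≤ 5, 0 ≤ θ ≤ 2π in polar coordinates, where x = r cos(θ), y = r sin(θ), and dA = r dr dθ.

Under the substitution, the integrand becomes 4exp(-r^2), so

    ∬_D (4exp(-x^2 - y^2)) dA = ∫_{0}^{2π} ∫_{3}^{5} (4exp(-r^2)) · r dr dθ.

Inner integral (in r): ∫_{3}^{5} (4exp(-r^2)) · r dr = -(2 - 2exp(16))exp(-25).

Outer integral (in θ): ∫_{0}^{2π} (-(2 - 2exp(16))exp(-25)) dθ = -4π (1 - exp(16))exp(-25).

Therefore ∬_D (4exp(-x^2 - y^2)) dA = -4π (1 - exp(16))exp(-25).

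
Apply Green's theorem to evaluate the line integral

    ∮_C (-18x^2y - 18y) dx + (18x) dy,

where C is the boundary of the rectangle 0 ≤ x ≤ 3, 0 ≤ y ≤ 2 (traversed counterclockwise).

Green's theorem converts the closed line integral into a double integral over the enclosed region D:

    ∮_C P dx + Q dy = ∬_D (∂Q/∂x - ∂P/∂y) dA.

Here P = -18x^2y - 18y, Q = 18x, so

    ∂Q/∂x = 18,    ∂P/∂y = -18x^2 - 18,
    ∂Q/∂x - ∂P/∂y = 18x^2 + 36.

D is the region 0 ≤ x ≤ 3, 0 ≤ y ≤ 2. Evaluating the double integral:

    ∬_D (18x^2 + 36) dA = ∫_0^{3} ∫_0^{2} (18x^2 + 36) dy dx.

Inner (y from 0 to 2): 36x^2 + 72.
Outer (x from 0 to 3): 540.

Therefore ∮_C P dx + Q dy = 540.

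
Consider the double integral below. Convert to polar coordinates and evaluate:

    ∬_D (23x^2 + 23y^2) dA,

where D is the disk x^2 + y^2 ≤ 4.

The region D is 0 ≤ r ≤ 2, 0 ≤ θ ≤ 2π in polar coordinates, where x = r cos(θ), y = r sin(θ), and dA = r dr dθ.

Under the substitution, the integrand becomes 23r^2, so

    ∬_D (23x^2 + 23y^2) dA = ∫_{0}^{2π} ∫_{0}^{2} (23r^2) · r dr dθ.

Inner integral (in r): ∫_{0}^{2} (23r^2) · r dr = 92.

Outer integral (in θ): ∫_{0}^{2π} (92) dθ = 184π.

Therefore ∬_D (23x^2 + 23y^2) dA = 184π.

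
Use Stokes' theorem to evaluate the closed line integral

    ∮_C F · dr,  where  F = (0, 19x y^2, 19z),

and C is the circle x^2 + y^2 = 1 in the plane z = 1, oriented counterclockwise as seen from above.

Let S be the flat disk x^2 + y^2 ≤ 1 in the plane z = 1, with upward unit normal n̂ = ẑ. By Stokes' theorem,

    ∮_C F · dr = ∬_S (∇ × F) · n̂ dS = ∬_D (curl F)_z dA,

where D is the disk x^2 + y^2 ≤ 1.

Compute the curl of F = (0, 19x y^2, 19z):
    (∇ × F)_x = ∂F_z/∂y - ∂F_y/∂z = 0,
    (∇ × F)_y = ∂F_x/∂z - ∂F_z/∂x = 0,
    (∇ × F)_z = ∂F_y/∂x - ∂F_x/∂y = 19y^2.

On z = 1, (curl F)_z = 19y^2.

Convert to polar (x = r cos θ, y = r sin θ, dA = r dr dθ); the integrand becomes 19r^2sin(θ)^2, so

    ∬_D (curl F)_z dA = ∫_0^{2π} ∫_0^{1} (19r^2sin(θ)^2) · r dr dθ.

Inner (r from 0 to 1): 19sin(θ)^2/4.
Outer (θ from 0 to 2π): 19π/4.

Therefore ∮_C F · dr = 19π/4.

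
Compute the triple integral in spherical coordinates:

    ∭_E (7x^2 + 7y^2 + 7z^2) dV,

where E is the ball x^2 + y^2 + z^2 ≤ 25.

In spherical coordinates, x = ρ sin(φ) cos(θ), y = ρ sin(φ) sin(θ), z = ρ cos(φ), and dV = ρ^2 sin(φ) dρ dφ dθ.

The integrand becomes 7ρ^2, so

    ∭_E (7x^2 + 7y^2 + 7z^2) dV = ∫_{0}^{2π} ∫_{0}^{π} ∫_{0}^{5} (7ρ^2) · ρ^2 sin(φ) dρ dφ dθ.

Inner (ρ): 4375sin(φ).
Middle (φ): 8750.
Outer (θ): 17500π.

Therefore the triple integral equals 17500π.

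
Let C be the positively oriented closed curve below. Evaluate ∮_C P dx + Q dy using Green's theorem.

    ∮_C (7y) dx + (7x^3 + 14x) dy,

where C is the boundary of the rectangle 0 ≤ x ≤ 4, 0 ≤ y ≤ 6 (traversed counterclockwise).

Green's theorem converts the closed line integral into a double integral over the enclosed region D:

    ∮_C P dx + Q dy = ∬_D (∂Q/∂x - ∂P/∂y) dA.

Here P = 7y, Q = 7x^3 + 14x, so

    ∂Q/∂x = 21x^2 + 14,    ∂P/∂y = 7,
    ∂Q/∂x - ∂P/∂y = 21x^2 + 7.

D is the region 0 ≤ x ≤ 4, 0 ≤ y ≤ 6. Evaluating the double integral:

    ∬_D (21x^2 + 7) dA = ∫_0^{4} ∫_0^{6} (21x^2 + 7) dy dx.

Inner (y from 0 to 6): 126x^2 + 42.
Outer (x from 0 to 4): 2856.

Therefore ∮_C P dx + Q dy = 2856.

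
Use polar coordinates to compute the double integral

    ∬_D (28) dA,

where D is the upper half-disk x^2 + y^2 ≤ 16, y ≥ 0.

The region D is 0 ≤ r ≤ 4, 0 ≤ θ ≤ π in polar coordinates, where x = r cos(θ), y = r sin(θ), and dA = r dr dθ.

Under the substitution, the integrand becomes 28, so

    ∬_D (28) dA = ∫_{0}^{π} ∫_{0}^{4} (28) · r dr dθ.

Inner integral (in r): ∫_{0}^{4} (28) · r dr = 224.

Outer integral (in θ): ∫_{0}^{π} (224) dθ = 224π.

Therefore ∬_D (28) dA = 224π.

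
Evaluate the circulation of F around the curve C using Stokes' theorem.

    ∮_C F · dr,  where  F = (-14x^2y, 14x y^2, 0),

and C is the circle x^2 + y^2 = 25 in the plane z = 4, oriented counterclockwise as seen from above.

Let S be the flat disk x^2 + y^2 ≤ 25 in the plane z = 4, with upward unit normal n̂ = ẑ. By Stokes' theorem,

    ∮_C F · dr = ∬_S (∇ × F) · n̂ dS = ∬_D (curl F)_z dA,

where D is the disk x^2 + y^2 ≤ 25.

Compute the curl of F = (-14x^2y, 14x y^2, 0):
    (∇ × F)_x = ∂F_z/∂y - ∂F_y/∂z = 0,
    (∇ × F)_y = ∂F_x/∂z - ∂F_z/∂x = 0,
    (∇ × F)_z = ∂F_y/∂x - ∂F_x/∂y = 14x^2 + 14y^2.

On z = 4, (curl F)_z = 14x^2 + 14y^2.

Convert to polar (x = r cos θ, y = r sin θ, dA = r dr dθ); the integrand becomes 14r^2, so

    ∬_D (curl F)_z dA = ∫_0^{2π} ∫_0^{5} (14r^2) · r dr dθ.

Inner (r from 0 to 5): 4375/2.
Outer (θ from 0 to 2π): 4375π.

Therefore ∮_C F · dr = 4375π.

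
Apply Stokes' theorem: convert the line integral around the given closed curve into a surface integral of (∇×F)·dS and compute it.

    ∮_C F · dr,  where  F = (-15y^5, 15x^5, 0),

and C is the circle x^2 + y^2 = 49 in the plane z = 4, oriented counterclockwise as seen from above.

Let S be the flat disk x^2 + y^2 ≤ 49 in the plane z = 4, with upward unit normal n̂ = ẑ. By Stokes' theorem,

    ∮_C F · dr = ∬_S (∇ × F) · n̂ dS = ∬_D (curl F)_z dA,

where D is the disk x^2 + y^2 ≤ 49.

Compute the curl of F = (-15y^5, 15x^5, 0):
    (∇ × F)_x = ∂F_z/∂y - ∂F_y/∂z = 0,
    (∇ × F)_y = ∂F_x/∂z - ∂F_z/∂x = 0,
    (∇ × F)_z = ∂F_y/∂x - ∂F_x/∂y = 75x^4 + 75y^4.

On z = 4, (curl F)_z = 75x^4 + 75y^4.

Convert to polar (x = r cos θ, y = r sin θ, dA = r dr dθ); the integrand becomes 75r^4(sin(θ)^4 + cos(θ)^4), so

    ∬_D (curl F)_z dA = ∫_0^{2π} ∫_0^{7} (75r^4(sin(θ)^4 + cos(θ)^4)) · r dr dθ.

Inner (r from 0 to 7): 2941225sin(θ)^4/2 + 2941225cos(θ)^4/2.
Outer (θ from 0 to 2π): 8823675π/4.

Therefore ∮_C F · dr = 8823675π/4.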